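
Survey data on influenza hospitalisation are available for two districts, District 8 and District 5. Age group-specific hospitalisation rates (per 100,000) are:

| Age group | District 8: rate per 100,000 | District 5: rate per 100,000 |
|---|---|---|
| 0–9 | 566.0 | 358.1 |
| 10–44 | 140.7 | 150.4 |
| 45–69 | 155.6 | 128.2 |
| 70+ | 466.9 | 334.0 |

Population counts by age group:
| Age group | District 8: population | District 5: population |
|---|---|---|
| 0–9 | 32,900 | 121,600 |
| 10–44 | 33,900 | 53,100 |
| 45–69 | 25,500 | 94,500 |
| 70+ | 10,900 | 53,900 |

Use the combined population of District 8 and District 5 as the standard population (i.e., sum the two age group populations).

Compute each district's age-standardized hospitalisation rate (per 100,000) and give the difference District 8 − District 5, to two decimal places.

Combined standard total = 426,300; weights = 0.3624, 0.2041, 0.2815, 0.1520.
District 8: 0.3624×566.0 + 0.2041×140.7 + 0.2815×155.6 + 0.1520×466.9 = 348.6160 per 100,000.
District 5: 0.3624×358.1 + 0.2041×150.4 + 0.2815×128.2 + 0.1520×334.0 = 247.3339 per 100,000.
Difference = 348.6160 − 247.3339 = 101.2821.

101.28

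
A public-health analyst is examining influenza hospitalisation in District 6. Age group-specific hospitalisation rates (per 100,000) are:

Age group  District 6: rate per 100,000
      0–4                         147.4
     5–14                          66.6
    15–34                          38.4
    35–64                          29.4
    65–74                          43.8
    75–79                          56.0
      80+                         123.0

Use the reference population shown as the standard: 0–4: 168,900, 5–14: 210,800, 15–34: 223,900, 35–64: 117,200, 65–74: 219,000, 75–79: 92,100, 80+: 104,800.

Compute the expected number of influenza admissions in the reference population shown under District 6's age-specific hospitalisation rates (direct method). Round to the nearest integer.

786

Expected influenza admissions = Σ (standard pop × age-specific rate ÷ 100,000)
= 168,900×147.4/100,000 + 210,800×66.6/100,000 + 223,900×38.4/100,000 + 117,200×29.4/100,000 + 219,000×43.8/100,000 + 92,100×56.0/100,000 + 104,800×123.0/100,000
= 248.96 + 140.39 + 85.98 + 34.46 + 95.92 + 51.58 + 128.90 = 786.19.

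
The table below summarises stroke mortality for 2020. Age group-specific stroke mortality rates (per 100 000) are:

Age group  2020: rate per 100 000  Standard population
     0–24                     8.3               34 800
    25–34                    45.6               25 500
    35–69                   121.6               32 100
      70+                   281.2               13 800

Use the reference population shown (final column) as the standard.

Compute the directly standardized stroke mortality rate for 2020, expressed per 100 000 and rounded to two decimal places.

86.96

Standard total = 106 200; weights = 0.3277, 0.2401, 0.3023, 0.1299.
Standardized rate: 0.3277×8.3 + 0.2401×45.6 + 0.3023×121.6 + 0.1299×281.2 = 86.9638 per 100 000.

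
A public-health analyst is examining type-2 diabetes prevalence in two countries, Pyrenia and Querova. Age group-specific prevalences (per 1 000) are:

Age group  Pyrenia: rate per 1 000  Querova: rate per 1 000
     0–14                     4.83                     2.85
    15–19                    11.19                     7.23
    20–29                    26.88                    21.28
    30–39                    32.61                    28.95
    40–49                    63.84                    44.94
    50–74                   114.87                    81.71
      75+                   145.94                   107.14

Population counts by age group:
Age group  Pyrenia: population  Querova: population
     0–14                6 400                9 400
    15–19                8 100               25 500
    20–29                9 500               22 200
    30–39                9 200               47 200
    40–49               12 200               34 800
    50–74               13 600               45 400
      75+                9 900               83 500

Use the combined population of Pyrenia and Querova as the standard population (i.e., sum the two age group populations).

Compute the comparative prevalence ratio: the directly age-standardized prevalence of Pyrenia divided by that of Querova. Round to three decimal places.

1.359

Combined standard total = 336 900; weights = 0.0469, 0.0997, 0.0941, 0.1674, 0.1395, 0.1751, 0.2772.
Pyrenia: 0.0469×4.83 + 0.0997×11.19 + 0.0941×26.88 + 0.1674×32.61 + 0.1395×63.84 + 0.1751×114.87 + 0.2772×145.94 = 78.8133 per 1 000.
Querova: 0.0469×2.85 + 0.0997×7.23 + 0.0941×21.28 + 0.1674×28.95 + 0.1395×44.94 + 0.1751×81.71 + 0.2772×107.14 = 57.9853 per 1 000.
Ratio = 78.8133 ÷ 57.9853 = 1.35919.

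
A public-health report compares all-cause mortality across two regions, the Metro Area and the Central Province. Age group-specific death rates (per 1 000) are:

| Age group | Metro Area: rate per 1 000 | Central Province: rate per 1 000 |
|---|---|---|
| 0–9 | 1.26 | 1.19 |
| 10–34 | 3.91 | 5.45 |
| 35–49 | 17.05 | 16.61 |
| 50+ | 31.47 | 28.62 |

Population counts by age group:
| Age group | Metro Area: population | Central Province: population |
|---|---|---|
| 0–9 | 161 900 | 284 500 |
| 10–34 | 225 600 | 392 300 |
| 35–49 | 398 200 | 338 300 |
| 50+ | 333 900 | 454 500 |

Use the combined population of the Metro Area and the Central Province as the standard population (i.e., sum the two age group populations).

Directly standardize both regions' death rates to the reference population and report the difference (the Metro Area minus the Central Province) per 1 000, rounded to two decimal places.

Combined standard total = 2 589 200; weights = 0.1724, 0.2386, 0.2845, 0.3045.
The Metro Area: 0.1724×1.26 + 0.2386×3.91 + 0.2845×17.05 + 0.3045×31.47 = 15.5827 per 1 000.
The Central Province: 0.1724×1.19 + 0.2386×5.45 + 0.2845×16.61 + 0.3045×28.62 = 14.9452 per 1 000.
Difference = 15.5827 − 14.9452 = 0.6375.

0.64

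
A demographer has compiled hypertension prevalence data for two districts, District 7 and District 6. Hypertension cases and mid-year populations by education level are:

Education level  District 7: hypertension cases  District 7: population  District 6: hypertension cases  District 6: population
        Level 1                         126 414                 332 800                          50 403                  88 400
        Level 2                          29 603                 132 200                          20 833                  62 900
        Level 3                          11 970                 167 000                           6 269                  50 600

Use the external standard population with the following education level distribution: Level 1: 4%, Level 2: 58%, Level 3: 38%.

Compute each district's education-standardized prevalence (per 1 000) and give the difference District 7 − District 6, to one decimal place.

Education-specific rates per 1 000 for District 7: 379.850, 223.926, 71.677.
For District 6: 570.170, 331.208, 123.893.
Standard weights: 0.04, 0.58, 0.38.
District 7: 0.0400×379.850 + 0.5800×223.926 + 0.3800×71.677 = 172.3081 per 1 000.
District 6: 0.0400×570.170 + 0.5800×331.208 + 0.3800×123.893 = 261.9870 per 1 000.
Difference = 172.3081 − 261.9870 = -89.6789.

-89.7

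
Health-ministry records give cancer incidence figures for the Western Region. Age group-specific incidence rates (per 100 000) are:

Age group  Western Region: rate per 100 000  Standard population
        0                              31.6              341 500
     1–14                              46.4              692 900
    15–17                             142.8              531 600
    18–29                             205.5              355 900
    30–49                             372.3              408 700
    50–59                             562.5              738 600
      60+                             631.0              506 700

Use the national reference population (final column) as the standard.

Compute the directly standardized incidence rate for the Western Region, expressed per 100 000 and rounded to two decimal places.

Standard total = 3 575 900; weights = 0.0955, 0.1938, 0.1487, 0.0995, 0.1143, 0.2065, 0.1417.
Standardized rate: 0.0955×31.6 + 0.1938×46.4 + 0.1487×142.8 + 0.0995×205.5 + 0.1143×372.3 + 0.2065×562.5 + 0.1417×631.0 = 301.8376 per 100 000.

301.84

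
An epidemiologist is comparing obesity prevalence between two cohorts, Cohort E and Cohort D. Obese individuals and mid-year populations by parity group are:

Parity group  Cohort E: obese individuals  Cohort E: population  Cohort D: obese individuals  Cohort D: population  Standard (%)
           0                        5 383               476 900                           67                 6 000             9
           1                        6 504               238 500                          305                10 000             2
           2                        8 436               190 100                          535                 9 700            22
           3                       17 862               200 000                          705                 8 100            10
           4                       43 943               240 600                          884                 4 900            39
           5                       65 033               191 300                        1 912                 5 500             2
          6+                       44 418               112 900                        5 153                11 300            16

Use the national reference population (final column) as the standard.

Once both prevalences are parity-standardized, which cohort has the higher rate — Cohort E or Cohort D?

Cohort D

Parity-specific rates per 1 000 for Cohort E: 11.287, 27.270, 44.377, 89.310, 182.639, 339.953, 393.428.
For Cohort D: 11.167, 30.500, 55.155, 87.037, 180.408, 347.636, 456.018.
Standard weights: 0.09, 0.02, 0.22, 0.10, 0.39, 0.02, 0.16.
Cohort E: 0.0900×11.287 + 0.0200×27.270 + 0.2200×44.377 + 0.1000×89.310 + 0.3900×182.639 + 0.0200×339.953 + 0.1600×393.428 = 161.2320 per 1 000.
Cohort D: 0.0900×11.167 + 0.0200×30.500 + 0.2200×55.155 + 0.1000×87.037 + 0.3900×180.408 + 0.0200×347.636 + 0.1600×456.018 = 172.7275 per 1 000.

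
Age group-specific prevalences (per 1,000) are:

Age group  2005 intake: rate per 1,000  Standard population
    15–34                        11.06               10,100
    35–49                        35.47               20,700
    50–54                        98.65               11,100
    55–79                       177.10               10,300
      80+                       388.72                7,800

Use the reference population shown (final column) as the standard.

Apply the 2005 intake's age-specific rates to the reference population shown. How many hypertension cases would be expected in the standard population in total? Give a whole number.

Expected hypertension cases = Σ (standard pop × age-specific rate ÷ 1,000)
= 10,100×11.06/1,000 + 20,700×35.47/1,000 + 11,100×98.65/1,000 + 10,300×177.10/1,000 + 7,800×388.72/1,000
= 111.71 + 734.23 + 1095.02 + 1824.13 + 3032.02 = 6797.10.

6797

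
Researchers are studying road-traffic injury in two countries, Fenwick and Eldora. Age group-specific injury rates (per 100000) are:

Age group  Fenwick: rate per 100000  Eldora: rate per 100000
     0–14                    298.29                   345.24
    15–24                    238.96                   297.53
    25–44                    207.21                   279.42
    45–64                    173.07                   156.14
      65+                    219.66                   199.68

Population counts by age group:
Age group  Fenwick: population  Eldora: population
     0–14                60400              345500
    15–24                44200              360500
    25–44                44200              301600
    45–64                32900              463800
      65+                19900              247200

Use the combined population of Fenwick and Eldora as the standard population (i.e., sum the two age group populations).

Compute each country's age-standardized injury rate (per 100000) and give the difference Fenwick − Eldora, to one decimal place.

Combined standard total = 1920200; weights = 0.2114, 0.2108, 0.1801, 0.2587, 0.1391.
Fenwick: 0.2114×298.29 + 0.2108×238.96 + 0.1801×207.21 + 0.2587×173.07 + 0.1391×219.66 = 226.0553 per 100000.
Eldora: 0.2114×345.24 + 0.2108×297.53 + 0.1801×279.42 + 0.2587×156.14 + 0.1391×199.68 = 254.1694 per 100000.
Difference = 226.0553 − 254.1694 = -28.1141.

-28.1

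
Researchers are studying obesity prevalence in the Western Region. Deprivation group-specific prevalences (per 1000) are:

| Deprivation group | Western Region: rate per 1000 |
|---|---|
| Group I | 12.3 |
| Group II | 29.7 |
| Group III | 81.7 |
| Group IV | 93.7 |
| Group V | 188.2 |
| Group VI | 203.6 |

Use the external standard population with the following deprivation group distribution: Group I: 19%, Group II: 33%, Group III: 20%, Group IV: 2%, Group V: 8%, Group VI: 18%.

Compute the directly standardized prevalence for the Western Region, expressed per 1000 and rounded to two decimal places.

Standard weights: 0.19, 0.33, 0.20, 0.02, 0.08, 0.18.
Standardized rate: 0.1900×12.3 + 0.3300×29.7 + 0.2000×81.7 + 0.0200×93.7 + 0.0800×188.2 + 0.1800×203.6 = 82.0560 per 1000.

82.06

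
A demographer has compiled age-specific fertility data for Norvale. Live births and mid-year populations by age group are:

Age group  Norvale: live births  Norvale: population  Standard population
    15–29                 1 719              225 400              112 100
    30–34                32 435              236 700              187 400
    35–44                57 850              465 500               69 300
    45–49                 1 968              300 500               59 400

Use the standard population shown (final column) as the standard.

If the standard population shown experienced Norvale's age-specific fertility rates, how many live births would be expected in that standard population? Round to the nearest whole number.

35536

Age-specific rates per 1 000 for Norvale: 7.626, 137.030, 124.275, 6.549.
Expected live births = Σ (standard pop × age-specific rate ÷ 1 000)
= 112 100×7.626/1 000 + 187 400×137.030/1 000 + 69 300×124.275/1 000 + 59 400×6.549/1 000
= 854.92 + 25679.42 + 8612.26 + 389.02 = 35535.62.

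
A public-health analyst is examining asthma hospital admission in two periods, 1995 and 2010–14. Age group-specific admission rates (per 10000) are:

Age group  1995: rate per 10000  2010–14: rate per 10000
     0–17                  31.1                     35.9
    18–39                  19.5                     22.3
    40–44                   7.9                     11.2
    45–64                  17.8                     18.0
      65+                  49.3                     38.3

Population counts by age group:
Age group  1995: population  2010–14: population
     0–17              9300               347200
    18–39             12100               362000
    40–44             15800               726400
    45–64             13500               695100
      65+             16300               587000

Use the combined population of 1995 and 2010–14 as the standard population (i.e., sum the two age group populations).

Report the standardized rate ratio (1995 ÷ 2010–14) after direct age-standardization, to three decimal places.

1.020

Combined standard total = 2784700; weights = 0.1280, 0.1343, 0.2665, 0.2545, 0.2166.
1995: 0.1280×31.1 + 0.1343×19.5 + 0.2665×7.9 + 0.2545×17.8 + 0.2166×49.3 = 23.9168 per 10000.
2010–14: 0.1280×35.9 + 0.1343×22.3 + 0.2665×11.2 + 0.2545×18.0 + 0.2166×38.3 = 23.4548 per 10000.
Ratio = 23.9168 ÷ 23.4548 = 1.01970.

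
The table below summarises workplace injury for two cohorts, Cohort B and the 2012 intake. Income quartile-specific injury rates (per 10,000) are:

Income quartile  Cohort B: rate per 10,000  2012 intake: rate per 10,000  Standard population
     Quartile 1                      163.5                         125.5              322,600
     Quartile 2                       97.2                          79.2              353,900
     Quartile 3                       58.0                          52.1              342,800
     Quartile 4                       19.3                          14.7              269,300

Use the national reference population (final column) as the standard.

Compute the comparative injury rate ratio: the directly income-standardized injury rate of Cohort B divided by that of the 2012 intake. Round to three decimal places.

Standard total = 1,288,600; weights = 0.2503, 0.2746, 0.2660, 0.2090.
Cohort B: 0.2503×163.5 + 0.2746×97.2 + 0.2660×58.0 + 0.2090×19.3 = 87.0899 per 10,000.
The 2012 intake: 0.2503×125.5 + 0.2746×79.2 + 0.2660×52.1 + 0.2090×14.7 = 70.1023 per 10,000.
Ratio = 87.0899 ÷ 70.1023 = 1.24233.

1.242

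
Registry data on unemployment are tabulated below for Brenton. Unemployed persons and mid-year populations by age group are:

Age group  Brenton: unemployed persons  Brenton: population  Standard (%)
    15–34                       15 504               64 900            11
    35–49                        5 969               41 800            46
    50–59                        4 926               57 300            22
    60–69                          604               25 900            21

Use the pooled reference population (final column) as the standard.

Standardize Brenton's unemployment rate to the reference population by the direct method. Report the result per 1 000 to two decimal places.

Age-specific rates per 1 000 for Brenton: 238.891, 142.799, 85.969, 23.320.
Standard weights: 0.11, 0.46, 0.22, 0.21.
Standardized rate: 0.1100×238.891 + 0.4600×142.799 + 0.2200×85.969 + 0.2100×23.320 = 115.7759 per 1 000.

115.78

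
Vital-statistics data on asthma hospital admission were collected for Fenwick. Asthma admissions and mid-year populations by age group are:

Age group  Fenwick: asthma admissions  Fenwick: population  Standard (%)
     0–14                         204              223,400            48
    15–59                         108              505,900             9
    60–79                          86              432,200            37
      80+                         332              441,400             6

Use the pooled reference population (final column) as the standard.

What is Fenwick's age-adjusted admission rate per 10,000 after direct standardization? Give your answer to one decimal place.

5.8

Age-specific rates per 10,000 for Fenwick: 9.13, 2.13, 1.99, 7.52.
Standard weights: 0.48, 0.09, 0.37, 0.06.
Standardized rate: 0.4800×9.13 + 0.0900×2.13 + 0.3700×1.99 + 0.0600×7.52 = 5.7628 per 10,000.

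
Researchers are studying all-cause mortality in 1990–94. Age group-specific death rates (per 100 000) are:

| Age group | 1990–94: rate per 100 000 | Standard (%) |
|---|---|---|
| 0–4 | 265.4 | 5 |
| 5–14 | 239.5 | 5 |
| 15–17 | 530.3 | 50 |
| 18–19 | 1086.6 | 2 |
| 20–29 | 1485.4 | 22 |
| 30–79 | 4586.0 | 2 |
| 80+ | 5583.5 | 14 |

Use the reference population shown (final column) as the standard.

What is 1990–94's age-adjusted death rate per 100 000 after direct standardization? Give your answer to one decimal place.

1512.3

Standard weights: 0.05, 0.05, 0.50, 0.02, 0.22, 0.02, 0.14.
Standardized rate: 0.0500×265.4 + 0.0500×239.5 + 0.5000×530.3 + 0.0200×1086.6 + 0.2200×1485.4 + 0.0200×4586.0 + 0.1400×5583.5 = 1512.3250 per 100 000.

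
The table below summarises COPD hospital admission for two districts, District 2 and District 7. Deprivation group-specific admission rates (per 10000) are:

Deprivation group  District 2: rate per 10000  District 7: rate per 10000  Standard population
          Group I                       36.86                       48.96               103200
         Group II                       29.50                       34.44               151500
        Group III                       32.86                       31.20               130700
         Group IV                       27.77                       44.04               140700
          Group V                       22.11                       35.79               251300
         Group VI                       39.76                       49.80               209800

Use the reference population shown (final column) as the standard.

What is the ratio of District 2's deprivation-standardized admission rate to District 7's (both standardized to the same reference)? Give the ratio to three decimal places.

0.760

Standard total = 987200; weights = 0.1045, 0.1535, 0.1324, 0.1425, 0.2546, 0.2125.
District 2: 0.1045×36.86 + 0.1535×29.50 + 0.1324×32.86 + 0.1425×27.77 + 0.2546×22.11 + 0.2125×39.76 = 30.7670 per 10000.
District 7: 0.1045×48.96 + 0.1535×34.44 + 0.1324×31.20 + 0.1425×44.04 + 0.2546×35.79 + 0.2125×49.80 = 40.5051 per 10000.
Ratio = 30.7670 ÷ 40.5051 = 0.75958.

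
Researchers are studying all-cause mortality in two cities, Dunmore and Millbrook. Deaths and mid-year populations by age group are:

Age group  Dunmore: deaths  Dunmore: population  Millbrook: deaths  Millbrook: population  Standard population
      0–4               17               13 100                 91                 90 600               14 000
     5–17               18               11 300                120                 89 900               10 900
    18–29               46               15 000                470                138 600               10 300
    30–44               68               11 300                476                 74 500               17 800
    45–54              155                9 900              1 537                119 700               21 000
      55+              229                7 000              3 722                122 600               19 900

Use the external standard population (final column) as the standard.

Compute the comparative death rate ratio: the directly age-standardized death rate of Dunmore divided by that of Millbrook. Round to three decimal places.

Age-specific rates per 1 000 for Dunmore: 1.298, 1.593, 3.067, 6.018, 15.657, 32.714.
For Millbrook: 1.004, 1.335, 3.391, 6.389, 12.840, 30.359.
Standard total = 93 900; weights = 0.1491, 0.1161, 0.1097, 0.1896, 0.2236, 0.2119.
Dunmore: 0.1491×1.298 + 0.1161×1.593 + 0.1097×3.067 + 0.1896×6.018 + 0.2236×15.657 + 0.2119×32.714 = 12.2900 per 1 000.
Millbrook: 0.1491×1.004 + 0.1161×1.335 + 0.1097×3.391 + 0.1896×6.389 + 0.2236×12.840 + 0.2119×30.359 = 11.1934 per 1 000.
Ratio = 12.2900 ÷ 11.1934 = 1.09797.

1.098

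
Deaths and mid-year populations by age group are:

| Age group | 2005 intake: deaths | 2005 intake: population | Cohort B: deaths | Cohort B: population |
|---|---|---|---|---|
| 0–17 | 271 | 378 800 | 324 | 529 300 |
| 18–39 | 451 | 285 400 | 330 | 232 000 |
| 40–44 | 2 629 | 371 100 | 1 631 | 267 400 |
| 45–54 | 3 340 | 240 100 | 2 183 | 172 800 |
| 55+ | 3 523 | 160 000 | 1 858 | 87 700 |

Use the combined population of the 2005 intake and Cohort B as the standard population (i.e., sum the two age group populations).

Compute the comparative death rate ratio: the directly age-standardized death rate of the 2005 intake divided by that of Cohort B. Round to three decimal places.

Age-specific rates per 1 000 for the 2005 intake: 0.715, 1.580, 7.084, 13.911, 22.019.
For Cohort B: 0.612, 1.422, 6.099, 12.633, 21.186.
Combined standard total = 2 724 600; weights = 0.3333, 0.1899, 0.2343, 0.1515, 0.0909.
The 2005 intake: 0.3333×0.715 + 0.1899×1.580 + 0.2343×7.084 + 0.1515×13.911 + 0.0909×22.019 = 6.3086 per 1 000.
Cohort B: 0.3333×0.612 + 0.1899×1.422 + 0.2343×6.099 + 0.1515×12.633 + 0.0909×21.186 = 5.7441 per 1 000.
Ratio = 6.3086 ÷ 5.7441 = 1.09829.

1.098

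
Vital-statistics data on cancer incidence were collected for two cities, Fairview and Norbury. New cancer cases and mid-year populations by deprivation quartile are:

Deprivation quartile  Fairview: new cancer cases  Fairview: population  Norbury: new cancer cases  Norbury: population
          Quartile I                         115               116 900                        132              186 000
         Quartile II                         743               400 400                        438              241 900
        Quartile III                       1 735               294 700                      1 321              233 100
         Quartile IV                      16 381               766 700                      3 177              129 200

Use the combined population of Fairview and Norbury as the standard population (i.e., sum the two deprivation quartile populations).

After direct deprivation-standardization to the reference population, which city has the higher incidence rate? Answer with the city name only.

Deprivation-specific rates per 100 000 for Fairview: 98.37, 185.56, 588.73, 2136.56.
For Norbury: 70.97, 181.07, 566.71, 2458.98.
Combined standard total = 2 368 900; weights = 0.1279, 0.2711, 0.2228, 0.3782.
Fairview: 0.1279×98.37 + 0.2711×185.56 + 0.2228×588.73 + 0.3782×2136.56 = 1002.0951 per 100 000.
Norbury: 0.1279×70.97 + 0.2711×181.07 + 0.2228×566.71 + 0.3782×2458.98 = 1114.4004 per 100 000.
The crude rates (1201.87 vs 641.36) would put Fairview higher, but that reflects its deprivation composition; once standardized to a common deprivation structure, Norbury has the higher underlying rate.

Norbury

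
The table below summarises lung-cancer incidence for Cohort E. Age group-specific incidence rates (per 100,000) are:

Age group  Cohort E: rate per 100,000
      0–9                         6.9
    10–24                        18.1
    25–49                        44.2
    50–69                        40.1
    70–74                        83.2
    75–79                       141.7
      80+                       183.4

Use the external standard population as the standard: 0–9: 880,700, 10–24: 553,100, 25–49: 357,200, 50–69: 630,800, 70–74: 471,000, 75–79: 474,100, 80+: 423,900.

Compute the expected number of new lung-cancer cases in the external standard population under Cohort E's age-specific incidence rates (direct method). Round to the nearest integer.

Expected new lung-cancer cases = Σ (standard pop × age-specific rate ÷ 100,000)
= 880,700×6.9/100,000 + 553,100×18.1/100,000 + 357,200×44.2/100,000 + 630,800×40.1/100,000 + 471,000×83.2/100,000 + 474,100×141.7/100,000 + 423,900×183.4/100,000
= 60.77 + 100.11 + 157.88 + 252.95 + 391.87 + 671.80 + 777.43 = 2412.82.

2413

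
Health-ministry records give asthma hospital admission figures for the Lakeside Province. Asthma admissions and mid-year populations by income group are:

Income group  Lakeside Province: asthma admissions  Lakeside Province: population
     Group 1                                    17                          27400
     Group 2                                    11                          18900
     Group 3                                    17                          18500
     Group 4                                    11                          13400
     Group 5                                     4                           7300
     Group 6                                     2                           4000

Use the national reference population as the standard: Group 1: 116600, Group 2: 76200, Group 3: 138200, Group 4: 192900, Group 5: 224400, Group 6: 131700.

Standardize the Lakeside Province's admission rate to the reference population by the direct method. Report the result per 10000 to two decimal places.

Income-specific rates per 10000 for the Lakeside Province: 6.20, 5.82, 9.19, 8.21, 5.48, 5.00.
Standard total = 880000; weights = 0.1325, 0.0866, 0.1570, 0.2192, 0.2550, 0.1497.
Standardized rate: 0.1325×6.20 + 0.0866×5.82 + 0.1570×9.19 + 0.2192×8.21 + 0.2550×5.48 + 0.1497×5.00 = 6.7142 per 10000.

6.71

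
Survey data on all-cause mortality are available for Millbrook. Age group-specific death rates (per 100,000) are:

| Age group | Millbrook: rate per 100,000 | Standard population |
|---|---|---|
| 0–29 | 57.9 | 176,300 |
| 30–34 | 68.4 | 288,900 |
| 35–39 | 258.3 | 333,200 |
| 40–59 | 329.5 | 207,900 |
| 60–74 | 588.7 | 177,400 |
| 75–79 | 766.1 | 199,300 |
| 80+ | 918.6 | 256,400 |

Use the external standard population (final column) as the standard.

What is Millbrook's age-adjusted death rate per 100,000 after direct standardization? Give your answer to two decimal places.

413.07

Standard total = 1,639,400; weights = 0.1075, 0.1762, 0.2032, 0.1268, 0.1082, 0.1216, 0.1564.
Standardized rate: 0.1075×57.9 + 0.1762×68.4 + 0.2032×258.3 + 0.1268×329.5 + 0.1082×588.7 + 0.1216×766.1 + 0.1564×918.6 = 413.0690 per 100,000.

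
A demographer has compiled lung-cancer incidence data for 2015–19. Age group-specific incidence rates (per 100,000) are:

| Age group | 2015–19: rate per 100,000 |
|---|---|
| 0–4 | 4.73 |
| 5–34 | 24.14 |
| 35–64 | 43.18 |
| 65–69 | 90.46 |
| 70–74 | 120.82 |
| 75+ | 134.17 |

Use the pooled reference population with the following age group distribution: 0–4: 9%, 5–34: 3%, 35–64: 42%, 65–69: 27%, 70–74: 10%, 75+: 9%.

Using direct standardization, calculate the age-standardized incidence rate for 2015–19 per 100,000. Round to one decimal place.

67.9

Standard weights: 0.09, 0.03, 0.42, 0.27, 0.10, 0.09.
Standardized rate: 0.0900×4.73 + 0.0300×24.14 + 0.4200×43.18 + 0.2700×90.46 + 0.1000×120.82 + 0.0900×134.17 = 67.8670 per 100,000.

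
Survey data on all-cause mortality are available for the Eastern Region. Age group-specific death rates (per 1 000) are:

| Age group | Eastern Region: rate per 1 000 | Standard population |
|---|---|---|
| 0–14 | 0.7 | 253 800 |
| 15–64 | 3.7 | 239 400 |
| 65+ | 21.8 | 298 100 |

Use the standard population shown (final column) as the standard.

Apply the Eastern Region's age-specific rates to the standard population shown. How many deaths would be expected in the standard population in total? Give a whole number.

7562

Expected deaths = Σ (standard pop × age-specific rate ÷ 1 000)
= 253 800×0.7/1 000 + 239 400×3.7/1 000 + 298 100×21.8/1 000
= 177.66 + 885.78 + 6498.58 = 7562.02.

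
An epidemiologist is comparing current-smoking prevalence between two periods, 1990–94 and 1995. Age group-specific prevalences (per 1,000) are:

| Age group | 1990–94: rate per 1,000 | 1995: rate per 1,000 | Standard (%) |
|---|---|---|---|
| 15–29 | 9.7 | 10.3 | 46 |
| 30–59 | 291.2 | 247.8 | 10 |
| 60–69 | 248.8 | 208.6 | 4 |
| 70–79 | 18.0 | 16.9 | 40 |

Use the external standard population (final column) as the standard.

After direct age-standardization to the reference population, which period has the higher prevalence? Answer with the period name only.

1990–94

Standard weights: 0.46, 0.10, 0.04, 0.40.
1990–94: 0.4600×9.7 + 0.1000×291.2 + 0.0400×248.8 + 0.4000×18.0 = 50.7340 per 1,000.
1995: 0.4600×10.3 + 0.1000×247.8 + 0.0400×208.6 + 0.4000×16.9 = 44.6220 per 1,000.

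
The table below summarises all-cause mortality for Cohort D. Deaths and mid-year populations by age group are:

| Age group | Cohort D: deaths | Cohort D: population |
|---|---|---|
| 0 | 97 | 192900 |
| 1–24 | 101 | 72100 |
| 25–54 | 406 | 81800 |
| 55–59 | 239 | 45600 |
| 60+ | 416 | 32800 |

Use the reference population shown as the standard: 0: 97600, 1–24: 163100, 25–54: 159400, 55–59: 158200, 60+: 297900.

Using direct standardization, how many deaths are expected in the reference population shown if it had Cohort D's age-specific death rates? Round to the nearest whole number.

Age-specific rates per 1000 for Cohort D: 0.503, 1.401, 4.963, 5.241, 12.683.
Expected deaths = Σ (standard pop × age-specific rate ÷ 1000)
= 97600×0.503/1000 + 163100×1.401/1000 + 159400×4.963/1000 + 158200×5.241/1000 + 297900×12.683/1000
= 49.08 + 228.48 + 791.15 + 829.16 + 3778.24 = 5676.11.

5676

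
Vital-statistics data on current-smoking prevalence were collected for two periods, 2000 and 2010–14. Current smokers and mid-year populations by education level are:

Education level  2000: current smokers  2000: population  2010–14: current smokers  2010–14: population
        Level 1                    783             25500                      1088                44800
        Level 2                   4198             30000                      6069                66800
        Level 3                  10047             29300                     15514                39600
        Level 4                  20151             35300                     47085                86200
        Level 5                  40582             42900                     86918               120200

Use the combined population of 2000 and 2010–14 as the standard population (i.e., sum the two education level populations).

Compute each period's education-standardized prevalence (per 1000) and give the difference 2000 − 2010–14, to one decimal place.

79.1

Education-specific rates per 1000 for 2000: 30.706, 139.933, 342.901, 570.850, 945.967.
For 2010–14: 24.286, 90.853, 391.768, 546.230, 723.111.
Combined standard total = 520600; weights = 0.1350, 0.1859, 0.1323, 0.2334, 0.3133.
2000: 0.1350×30.706 + 0.1859×139.933 + 0.1323×342.901 + 0.2334×570.850 + 0.3133×945.967 = 505.1394 per 1000.
2010–14: 0.1350×24.286 + 0.1859×90.853 + 0.1323×391.768 + 0.2334×546.230 + 0.3133×723.111 = 426.0489 per 1000.
Difference = 505.1394 − 426.0489 = 79.0905.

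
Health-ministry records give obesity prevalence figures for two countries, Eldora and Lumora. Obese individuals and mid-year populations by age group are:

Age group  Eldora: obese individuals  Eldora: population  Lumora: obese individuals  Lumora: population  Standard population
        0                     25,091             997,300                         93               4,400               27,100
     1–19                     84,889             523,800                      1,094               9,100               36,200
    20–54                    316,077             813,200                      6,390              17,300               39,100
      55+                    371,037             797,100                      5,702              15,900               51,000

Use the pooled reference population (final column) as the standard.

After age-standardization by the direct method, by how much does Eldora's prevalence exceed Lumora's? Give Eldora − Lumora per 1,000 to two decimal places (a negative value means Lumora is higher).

51.04

Age-specific rates per 1,000 for Eldora: 25.159, 162.064, 388.683, 465.484.
For Lumora: 21.136, 120.220, 369.364, 358.616.
Standard total = 153,400; weights = 0.1767, 0.2360, 0.2549, 0.3325.
Eldora: 0.1767×25.159 + 0.2360×162.064 + 0.2549×388.683 + 0.3325×465.484 = 296.5169 per 1,000.
Lumora: 0.1767×21.136 + 0.2360×120.220 + 0.2549×369.364 + 0.3325×358.616 = 245.4780 per 1,000.
Difference = 296.5169 − 245.4780 = 51.0389.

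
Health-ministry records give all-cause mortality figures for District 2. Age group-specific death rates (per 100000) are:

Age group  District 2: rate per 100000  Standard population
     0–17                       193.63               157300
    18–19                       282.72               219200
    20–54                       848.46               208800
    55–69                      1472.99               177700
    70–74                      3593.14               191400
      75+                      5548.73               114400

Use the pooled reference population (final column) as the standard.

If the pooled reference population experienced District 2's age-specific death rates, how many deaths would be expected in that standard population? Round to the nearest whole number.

18538

Expected deaths = Σ (standard pop × age-specific rate ÷ 100000)
= 157300×193.63/100000 + 219200×282.72/100000 + 208800×848.46/100000 + 177700×1472.99/100000 + 191400×3593.14/100000 + 114400×5548.73/100000
= 304.58 + 619.72 + 1771.58 + 2617.50 + 6877.27 + 6347.75 = 18538.41.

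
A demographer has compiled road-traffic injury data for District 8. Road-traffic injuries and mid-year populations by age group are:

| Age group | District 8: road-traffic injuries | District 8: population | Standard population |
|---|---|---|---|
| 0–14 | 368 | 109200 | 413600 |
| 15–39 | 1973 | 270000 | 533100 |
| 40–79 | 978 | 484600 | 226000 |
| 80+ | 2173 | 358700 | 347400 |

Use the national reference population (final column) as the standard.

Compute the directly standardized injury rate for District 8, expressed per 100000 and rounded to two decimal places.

Age-specific rates per 100000 for District 8: 337.00, 730.74, 201.82, 605.80.
Standard total = 1520100; weights = 0.2721, 0.3507, 0.1487, 0.2285.
Standardized rate: 0.2721×337.00 + 0.3507×730.74 + 0.1487×201.82 + 0.2285×605.80 = 516.4163 per 100000.

516.42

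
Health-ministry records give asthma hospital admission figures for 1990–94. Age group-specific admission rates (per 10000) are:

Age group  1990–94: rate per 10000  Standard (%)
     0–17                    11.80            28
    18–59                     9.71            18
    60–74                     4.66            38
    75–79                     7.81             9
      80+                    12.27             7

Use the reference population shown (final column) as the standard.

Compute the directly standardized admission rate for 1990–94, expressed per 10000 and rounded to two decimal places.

8.38

Standard weights: 0.28, 0.18, 0.38, 0.09, 0.07.
Standardized rate: 0.2800×11.80 + 0.1800×9.71 + 0.3800×4.66 + 0.0900×7.81 + 0.0700×12.27 = 8.3844 per 10000.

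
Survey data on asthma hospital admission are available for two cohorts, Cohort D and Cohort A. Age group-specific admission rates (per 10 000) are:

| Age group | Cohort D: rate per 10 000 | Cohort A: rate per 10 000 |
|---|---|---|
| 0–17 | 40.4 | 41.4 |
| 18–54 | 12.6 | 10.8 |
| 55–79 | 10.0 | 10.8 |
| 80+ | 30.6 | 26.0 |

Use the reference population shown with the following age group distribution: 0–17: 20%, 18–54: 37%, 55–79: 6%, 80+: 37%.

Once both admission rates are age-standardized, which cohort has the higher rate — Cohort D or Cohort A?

Standard weights: 0.20, 0.37, 0.06, 0.37.
Cohort D: 0.2000×40.4 + 0.3700×12.6 + 0.0600×10.0 + 0.3700×30.6 = 24.6640 per 10 000.
Cohort A: 0.2000×41.4 + 0.3700×10.8 + 0.0600×10.8 + 0.3700×26.0 = 22.5440 per 10 000.

Cohort D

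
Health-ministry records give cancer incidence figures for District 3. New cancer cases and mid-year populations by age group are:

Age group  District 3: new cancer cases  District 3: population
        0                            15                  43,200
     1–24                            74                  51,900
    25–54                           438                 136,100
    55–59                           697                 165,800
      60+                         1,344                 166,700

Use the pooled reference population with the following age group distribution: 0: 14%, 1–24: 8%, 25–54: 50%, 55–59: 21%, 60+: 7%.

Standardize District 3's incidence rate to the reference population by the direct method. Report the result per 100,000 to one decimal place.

Age-specific rates per 100,000 for District 3: 34.72, 142.58, 321.82, 420.39, 806.24.
Standard weights: 0.14, 0.08, 0.50, 0.21, 0.07.
Standardized rate: 0.1400×34.72 + 0.0800×142.58 + 0.5000×321.82 + 0.2100×420.39 + 0.0700×806.24 = 321.8965 per 100,000.

321.9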